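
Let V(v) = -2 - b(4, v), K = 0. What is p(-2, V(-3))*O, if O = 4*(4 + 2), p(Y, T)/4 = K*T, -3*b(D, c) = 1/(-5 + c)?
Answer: 0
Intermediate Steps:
b(D, c) = -1/(3*(-5 + c))
V(v) = -2 + 1/(-15 + 3*v) (V(v) = -2 - (-1)/(-15 + 3*v) = -2 + 1/(-15 + 3*v))
p(Y, T) = 0 (p(Y, T) = 4*(0*T) = 4*0 = 0)
O = 24 (O = 4*6 = 24)
p(-2, V(-3))*O = 0*24 = 0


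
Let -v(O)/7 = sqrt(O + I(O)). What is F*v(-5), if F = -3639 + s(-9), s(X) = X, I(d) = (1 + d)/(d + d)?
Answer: 25536*I*sqrt(115)/5 ≈ 54769.0*I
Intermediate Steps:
I(d) = (1 + d)/(2*d) (I(d) = (1 + d)/((2*d)) = (1 + d)*(1/(2*d)) = (1 + d)/(2*d))
v(O) = -7*sqrt(O + (1 + O)/(2*O))
F = -3648 (F = -3639 - 9 = -3648)
F*v(-5) = -(-12768)*sqrt(2 + 2/(-5) + 4*(-5)) = -(-12768)*sqrt(2 + 2*(-1/5) - 20) = -(-12768)*sqrt(2 - 2/5 - 20) = -(-12768)*sqrt(-92/5) = -(-12768)*2*I*sqrt(115)/5 = -(-25536)*I*sqrt(115)/5 = 25536*I*sqrt(115)/5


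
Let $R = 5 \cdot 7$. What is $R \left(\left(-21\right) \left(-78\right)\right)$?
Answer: $57330$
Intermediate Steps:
$R = 35$
$R \left(\left(-21\right) \left(-78\right)\right) = 35 \left(\left(-21\right) \left(-78\right)\right) = 35 \cdot 1638 = 57330$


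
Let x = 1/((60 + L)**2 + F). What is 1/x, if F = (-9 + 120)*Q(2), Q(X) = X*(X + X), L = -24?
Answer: 2184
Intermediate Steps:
Q(X) = 2*X**2 (Q(X) = X*(2*X) = 2*X**2)
F = 888 (F = (-9 + 120)*(2*2**2) = 111*(2*4) = 111*8 = 888)
x = 1/2184 (x = 1/((60 - 24)**2 + 888) = 1/(36**2 + 888) = 1/(1296 + 888) = 1/2184 ≈ 0.00045788)
1/x = 1/(1/2184) = 2184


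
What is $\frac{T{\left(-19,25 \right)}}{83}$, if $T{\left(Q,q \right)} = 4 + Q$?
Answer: $- \frac{15}{83} \approx -0.18072$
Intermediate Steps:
$\frac{T{\left(-19,25 \right)}}{83} = \frac{4 - 19}{83} = \left(-15\right) \frac{1}{83} = - \frac{15}{83}$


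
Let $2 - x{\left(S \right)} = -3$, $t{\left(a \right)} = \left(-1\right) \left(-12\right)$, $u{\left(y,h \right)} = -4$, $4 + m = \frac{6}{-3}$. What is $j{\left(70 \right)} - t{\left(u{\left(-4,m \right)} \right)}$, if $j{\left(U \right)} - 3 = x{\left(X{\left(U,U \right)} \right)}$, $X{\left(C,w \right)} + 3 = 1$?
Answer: $-4$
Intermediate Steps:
$m = -6$ ($m = -4 + \frac{6}{-3} = -4 + 6 \left(- \frac{1}{3}\right) = -4 - 2 = -6$)
$X{\left(C,w \right)} = -2$ ($X{\left(C,w \right)} = -3 + 1 = -2$)
$t{\left(a \right)} = 12$
$x{\left(S \right)} = 5$ ($x{\left(S \right)} = 2 - -3 = 2 + 3 = 5$)
$j{\left(U \right)} = 8$ ($j{\left(U \right)} = 3 + 5 = 8$)
$j{\left(70 \right)} - t{\left(u{\left(-4,m \right)} \right)} = 8 - 12 = -4$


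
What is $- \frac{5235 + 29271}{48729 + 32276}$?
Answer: $- \frac{34506}{81005} \approx -0.42597$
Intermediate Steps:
$- \frac{5235 + 29271}{48729 + 32276} = - \frac{34506}{81005}$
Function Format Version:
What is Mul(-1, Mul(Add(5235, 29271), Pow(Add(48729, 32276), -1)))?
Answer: Rational(-34506, 81005) ≈ -0.42597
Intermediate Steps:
Mul(-1, Mul(Add(5235, 29271), Pow(Add(48729, 32276), -1))) = Mul(-1, Mul(34506, Pow(81005, -1))) = Mul(-1, Mul(34506, Rational(1, 81005))) = Mul(-1, Rational(34506, 81005)) = Rational(-34506, 81005)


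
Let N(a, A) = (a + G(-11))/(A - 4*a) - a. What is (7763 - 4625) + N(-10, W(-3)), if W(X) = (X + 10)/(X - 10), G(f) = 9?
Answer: 1614911/513 ≈ 3148.0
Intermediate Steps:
W(X) = (10 + X)/(-10 + X)
N(a, A) = -a + (9 + a)/(A - 4*a) (N(a, A) = (a + 9)/(A - 4*a) - a = (9 + a)/(A - 4*a) - a = -a + (9 + a)/(A - 4*a))
(7763 - 4625) + N(-10, W(-3)) = (7763 - 4625) + (9 - 10 + 4*(-10)² - 1*(10 - 3)/(-10 - 3)*(-10))/((10 - 3)/(-10 - 3) - 4*(-10)) = 3138 + (9 - 10 + 4*100 - 1*7/(-13)*(-10))/(7/(-13) + 40) = 3138 + (9 - 10 + 400 - 1*(-1/13*7)*(-10))/(-1/13*7 + 40) = 3138 + (9 - 10 + 400 - 1*(-7/13)*(-10))/(-7/13 + 40) = 3138 + (9 - 10 + 400 - 70/13)/(513/13) = 3138 + (13/513)*(5117/13) = 3138 + 5117/513 = 1614911/513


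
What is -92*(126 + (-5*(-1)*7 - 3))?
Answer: -14536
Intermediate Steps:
-92*(126 + (-5*(-1)*7 - 3)) = -92*(126 + (5*7 - 3)) = -92*(126 + (35 - 3)) = -92*(126 + 32) = -92*158 = -14536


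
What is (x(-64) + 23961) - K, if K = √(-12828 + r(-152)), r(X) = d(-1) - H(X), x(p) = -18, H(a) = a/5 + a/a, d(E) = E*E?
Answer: 23943 - 2*I*√79985/5 ≈ 23943.0 - 113.13*I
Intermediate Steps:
d(E) = E²
H(a) = 1 + a/5 (H(a) = a*(⅕) + 1 = a/5 + 1 = 1 + a/5)
r(X) = -X/5 (r(X) = (-1)² - (1 + X/5) = 1 + (-1 - X/5) = -X/5)
K = 2*I*√79985/5 (K = √(-12828 - ⅕*(-152)) = √(-12828 + 152/5) = √(-63988/5) = 2*I*√79985/5 ≈ 113.13*I)
(x(-64) + 23961) - K = (-18 + 23961) - 2*I*√79985/5 = 23943 - 2*I*√79985/5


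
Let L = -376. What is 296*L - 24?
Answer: -111320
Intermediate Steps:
296*L - 24 = 296*(-376) - 24 = -111296 - 24 = -111320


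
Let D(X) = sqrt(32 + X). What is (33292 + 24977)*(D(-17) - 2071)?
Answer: -120675099 + 58269*sqrt(15) ≈ -1.2045e+8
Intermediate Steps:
(33292 + 24977)*(D(-17) - 2071) = (33292 + 24977)*(sqrt(32 - 17) - 2071) = 58269*(sqrt(15) - 2071) = 58269*(-2071 + sqrt(15)) = -120675099 + 58269*sqrt(15)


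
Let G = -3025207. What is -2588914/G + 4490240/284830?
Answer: 1432130585430/86166970981 ≈ 16.620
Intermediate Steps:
-2588914/G + 4490240/284830 = -2588914/(-3025207) + 4490240/284830 = -2588914*(-1/3025207) + 4490240*(1/284830) = 2588914/3025207 + 449024/28483 = 1432130585430/86166970981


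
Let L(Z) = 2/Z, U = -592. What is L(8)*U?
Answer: -148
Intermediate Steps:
L(8)*U = (2/8)*(-592) = (2*(1/8))*(-592) = (1/4)*(-592) = -148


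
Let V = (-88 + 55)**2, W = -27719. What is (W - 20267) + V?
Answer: -46897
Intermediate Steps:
V = 1089 (V = (-33)**2 = 1089)
(W - 20267) + V = (-27719 - 20267) + 1089 = -47986 + 1089 = -46897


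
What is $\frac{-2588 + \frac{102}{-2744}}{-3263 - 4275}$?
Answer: $\frac{3550787}{10342136} \approx 0.34333$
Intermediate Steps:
$\frac{-2588 + \frac{102}{-2744}}{-3263 - 4275} = \frac{-2588 + 102 \left(- \frac{1}{2744}\right)}{-7538} = \left(-2588 - \frac{51}{1372}\right) \left(- \frac{1}{7538}\right) = \left(- \frac{3550787}{1372}\right) \left(- \frac{1}{7538}\right) = \frac{3550787}{10342136}$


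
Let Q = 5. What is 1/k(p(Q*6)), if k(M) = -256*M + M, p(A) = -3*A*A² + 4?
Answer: 1/20653980 ≈ 4.8417e-8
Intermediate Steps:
p(A) = 4 - 3*A³ (p(A) = -3*A³ + 4 = 4 - 3*A³)
k(M) = -255*M
1/k(p(Q*6)) = 1/(-255*(4 - 3*(5*6)³)) = 1/(-255*(4 - 3*30³)) = 1/(-255*(4 - 3*27000)) = 1/(-255*(4 - 81000)) = 1/(-255*(-80996)) = 1/20653980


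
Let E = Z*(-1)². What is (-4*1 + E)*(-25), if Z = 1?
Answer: 75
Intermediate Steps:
E = 1 (E = 1*(-1)² = 1*1 = 1)
(-4*1 + E)*(-25) = (-4*1 + 1)*(-25) = (-4 + 1)*(-25) = -3*(-25) = 75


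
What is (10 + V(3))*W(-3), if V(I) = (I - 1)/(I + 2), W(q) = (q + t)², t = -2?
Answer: 260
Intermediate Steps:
W(q) = (-2 + q)² (W(q) = (q - 2)² = (-2 + q)²)
V(I) = (-1 + I)/(2 + I)
(10 + V(3))*W(-3) = (10 + (-1 + 3)/(2 + 3))*(-2 - 3)² = (10 + 2/5)*(-5)² = (10 + (⅕)*2)*25 = (10 + ⅖)*25 = (52/5)*25 = 260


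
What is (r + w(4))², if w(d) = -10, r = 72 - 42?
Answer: 400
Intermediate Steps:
r = 30
(r + w(4))² = (30 - 10)² = 20² = 400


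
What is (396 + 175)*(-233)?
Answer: -133043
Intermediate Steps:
(396 + 175)*(-233) = 571*(-233) = -133043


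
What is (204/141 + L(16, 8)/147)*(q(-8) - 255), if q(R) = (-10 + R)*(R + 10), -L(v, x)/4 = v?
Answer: -677836/2303 ≈ -294.33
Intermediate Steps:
L(v, x) = -4*v
q(R) = (-10 + R)*(10 + R)
(204/141 + L(16, 8)/147)*(q(-8) - 255) = (204/141 - 4*16/147)*((-100 + (-8)²) - 255) = (204*(1/141) - 64*1/147)*((-100 + 64) - 255) = (68/47 - 64/147)*(-36 - 255) = (6988/6909)*(-291) = -677836/2303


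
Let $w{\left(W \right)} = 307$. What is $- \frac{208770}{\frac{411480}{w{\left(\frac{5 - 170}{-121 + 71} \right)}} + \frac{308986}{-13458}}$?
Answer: $- \frac{431277692310}{2721419569} \approx -158.48$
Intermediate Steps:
$- \frac{208770}{\frac{411480}{w{\left(\frac{5 - 170}{-121 + 71} \right)}} + \frac{308986}{-13458}} = - \frac{208770}{\frac{411480}{307} + \frac{308986}{-13458}} = - \frac{208770}{411480 \cdot \frac{1}{307} + 308986 \left(- \frac{1}{13458}\right)} = - \frac{208770}{\frac{411480}{307} - \frac{154493}{6729}} = - \frac{208770}{\frac{2721419569}{2065803}} = \left(-208770\right) \frac{2065803}{2721419569} = - \frac{431277692310}{2721419569}$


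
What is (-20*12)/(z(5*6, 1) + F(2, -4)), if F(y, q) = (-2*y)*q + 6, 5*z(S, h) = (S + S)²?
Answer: -120/371 ≈ -0.32345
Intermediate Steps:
z(S, h) = 4*S²/5 (z(S, h) = (S + S)²/5 = (2*S)²/5 = (4*S²)/5 = 4*S²/5)
F(y, q) = 6 - 2*q*y (F(y, q) = -2*q*y + 6 = 6 - 2*q*y)
(-20*12)/(z(5*6, 1) + F(2, -4)) = (-20*12)/(4*(5*6)²/5 + (6 - 2*(-4)*2)) = -240/((⅘)*30² + (6 + 16)) = -240/((⅘)*900 + 22) = -240/(720 + 22) = -240/742 = -240*1/742 = -120/371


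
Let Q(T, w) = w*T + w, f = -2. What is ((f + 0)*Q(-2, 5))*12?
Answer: 120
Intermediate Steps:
Q(T, w) = w + T*w (Q(T, w) = T*w + w = w + T*w)
((f + 0)*Q(-2, 5))*12 = ((-2 + 0)*(5*(1 - 2)))*12 = -10*(-1)*12 = -2*(-5)*12 = 10*12 = 120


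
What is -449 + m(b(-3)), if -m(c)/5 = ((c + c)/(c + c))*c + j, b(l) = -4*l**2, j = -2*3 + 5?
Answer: -264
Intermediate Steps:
j = -1 (j = -6 + 5 = -1)
m(c) = 5 - 5*c (m(c) = -5*(((c + c)/(c + c))*c - 1) = -5*(((2*c)/((2*c)))*c - 1) = -5*(((2*c)*(1/(2*c)))*c - 1) = -5*(1*c - 1) = -5*(c - 1) = -5*(-1 + c) = 5 - 5*c)
-449 + m(b(-3)) = -449 + (5 - (-20)*(-3)**2) = -449 + (5 - (-20)*9) = -449 + (5 - 5*(-36)) = -449 + (5 + 180) = -449 + 185 = -264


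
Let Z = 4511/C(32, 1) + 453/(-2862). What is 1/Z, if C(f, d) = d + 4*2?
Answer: 954/478015 ≈ 0.0019958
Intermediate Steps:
C(f, d) = 8 + d (C(f, d) = d + 8 = 8 + d)
Z = 478015/954 (Z = 4511/(8 + 1) + 453/(-2862) = 4511/9 + 453*(-1/2862) = 4511*(⅑) - 151/954 = 4511/9 - 151/954 = 478015/954 ≈ 501.06)
1/Z = 1/(478015/954) = 954/478015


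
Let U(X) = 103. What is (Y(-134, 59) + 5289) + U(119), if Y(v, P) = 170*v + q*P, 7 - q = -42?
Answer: -14497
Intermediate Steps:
q = 49 (q = 7 - 1*(-42) = 7 + 42 = 49)
Y(v, P) = 49*P + 170*v (Y(v, P) = 170*v + 49*P = 49*P + 170*v)
(Y(-134, 59) + 5289) + U(119) = ((49*59 + 170*(-134)) + 5289) + 103 = ((2891 - 22780) + 5289) + 103 = (-19889 + 5289) + 103 = -14600 + 103 = -14497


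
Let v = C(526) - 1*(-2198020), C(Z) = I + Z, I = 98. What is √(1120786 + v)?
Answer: √3319430 ≈ 1821.9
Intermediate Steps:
C(Z) = 98 + Z
v = 2198644 (v = (98 + 526) - 1*(-2198020) = 624 + 2198020 = 2198644)
√(1120786 + v) = √(1120786 + 2198644) = √3319430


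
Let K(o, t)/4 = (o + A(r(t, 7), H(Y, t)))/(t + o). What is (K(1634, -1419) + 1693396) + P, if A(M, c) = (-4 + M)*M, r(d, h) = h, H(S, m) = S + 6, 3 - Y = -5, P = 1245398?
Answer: 126369466/43 ≈ 2.9388e+6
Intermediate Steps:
Y = 8 (Y = 3 - 1*(-5) = 3 + 5 = 8)
H(S, m) = 6 + S
A(M, c) = M*(-4 + M)
K(o, t) = 4*(21 + o)/(o + t) (K(o, t) = 4*((o + 7*(-4 + 7))/(t + o)) = 4*((o + 7*3)/(o + t)) = 4*((o + 21)/(o + t)) = 4*((21 + o)/(o + t)) = 4*(21 + o)/(o + t))
(K(1634, -1419) + 1693396) + P = (4*(21 + 1634)/(1634 - 1419) + 1693396) + 1245398 = (4*1655/215 + 1693396) + 1245398 = (4*(1/215)*1655 + 1693396) + 1245398 = (1324/43 + 1693396) + 1245398 = 72817352/43 + 1245398 = 126369466/43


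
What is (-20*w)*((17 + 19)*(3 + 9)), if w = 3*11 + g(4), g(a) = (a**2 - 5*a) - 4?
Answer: -216000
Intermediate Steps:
g(a) = -4 + a**2 - 5*a
w = 25 (w = 3*11 + (-4 + 4**2 - 5*4) = 33 + (-4 + 16 - 20) = 33 - 8 = 25)
(-20*w)*((17 + 19)*(3 + 9)) = (-20*25)*((17 + 19)*(3 + 9)) = -18000*12 = -500*432 = -216000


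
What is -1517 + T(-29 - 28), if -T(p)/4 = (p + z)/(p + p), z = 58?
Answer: -86467/57 ≈ -1517.0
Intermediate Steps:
T(p) = -2*(58 + p)/p (T(p) = -4*(p + 58)/(p + p) = -4*(58 + p)/(2*p) = -4*(58 + p)*1/(2*p) = -2*(58 + p)/p)
-1517 + T(-29 - 28) = -1517 + (-2 - 116/(-29 - 28)) = -1517 + (-2 - 116/(-57)) = -1517 + (-2 - 116*(-1/57)) = -1517 + (-2 + 116/57) = -1517 + 2/57 = -86467/57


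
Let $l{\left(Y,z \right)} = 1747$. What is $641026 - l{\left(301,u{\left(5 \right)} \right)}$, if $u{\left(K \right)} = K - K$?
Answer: $639279$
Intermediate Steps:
$u{\left(K \right)} = 0$
$641026 - l{\left(301,u{\left(5 \right)} \right)} = 641026 - 1747 = 639279$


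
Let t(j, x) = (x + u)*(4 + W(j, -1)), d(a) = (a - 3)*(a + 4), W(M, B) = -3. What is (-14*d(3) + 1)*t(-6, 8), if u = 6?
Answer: 14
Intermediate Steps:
d(a) = (-3 + a)*(4 + a)
t(j, x) = 6 + x (t(j, x) = (x + 6)*(4 - 3) = (6 + x)*1 = 6 + x)
(-14*d(3) + 1)*t(-6, 8) = (-14*(-12 + 3 + 3²) + 1)*(6 + 8) = (-14*(-12 + 3 + 9) + 1)*14 = (-14*0 + 1)*14 = (0 + 1)*14 = 1*14 = 14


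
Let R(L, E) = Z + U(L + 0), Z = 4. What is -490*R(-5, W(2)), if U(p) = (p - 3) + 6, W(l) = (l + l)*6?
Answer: -980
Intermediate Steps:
W(l) = 12*l (W(l) = (2*l)*6 = 12*l)
U(p) = 3 + p (U(p) = (-3 + p) + 6 = 3 + p)
R(L, E) = 7 + L (R(L, E) = 4 + (3 + (L + 0)) = 4 + (3 + L) = 7 + L)
-490*R(-5, W(2)) = -490*(7 - 5) = -490*2 = -980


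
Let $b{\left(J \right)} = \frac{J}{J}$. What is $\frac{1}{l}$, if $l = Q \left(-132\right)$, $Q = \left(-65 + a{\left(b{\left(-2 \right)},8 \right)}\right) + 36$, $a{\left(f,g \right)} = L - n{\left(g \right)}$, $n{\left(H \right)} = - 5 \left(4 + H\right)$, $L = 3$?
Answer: $- \frac{1}{4488} \approx -0.00022282$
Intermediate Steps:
$n{\left(H \right)} = -20 - 5 H$
$b{\left(J \right)} = 1$
$a{\left(f,g \right)} = 23 + 5 g$ ($a{\left(f,g \right)} = 3 - \left(-20 - 5 g\right) = 3 + \left(20 + 5 g\right) = 23 + 5 g$)
$Q = 34$ ($Q = \left(-65 + \left(23 + 5 \cdot 8\right)\right) + 36 = \left(-65 + \left(23 + 40\right)\right) + 36 = \left(-65 + 63\right) + 36 = -2 + 36 = 34$)
$l = -4488$ ($l = 34 \left(-132\right) = -4488$)
$\frac{1}{l} = \frac{1}{-4488} = - \frac{1}{4488}$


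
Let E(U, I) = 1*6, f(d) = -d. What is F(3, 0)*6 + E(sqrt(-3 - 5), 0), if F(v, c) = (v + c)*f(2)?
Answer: -30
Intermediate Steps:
F(v, c) = -2*c - 2*v (F(v, c) = (v + c)*(-1*2) = (c + v)*(-2) = -2*c - 2*v)
E(U, I) = 6
F(3, 0)*6 + E(sqrt(-3 - 5), 0) = (-2*0 - 2*3)*6 + 6 = (0 - 6)*6 + 6 = -6*6 + 6 = -36 + 6 = -30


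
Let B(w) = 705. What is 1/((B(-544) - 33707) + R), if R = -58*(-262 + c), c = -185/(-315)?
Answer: -63/1123924 ≈ -5.6054e-5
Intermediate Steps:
c = 37/63 (c = -185*(-1/315) = 37/63 ≈ 0.58730)
R = 955202/63 (R = -58*(-262 + 37/63) = -58*(-16469/63) = 955202/63 ≈ 15162.)
1/((B(-544) - 33707) + R) = 1/((705 - 33707) + 955202/63) = 1/(-33002 + 955202/63) = 1/(-1123924/63) = -63/1123924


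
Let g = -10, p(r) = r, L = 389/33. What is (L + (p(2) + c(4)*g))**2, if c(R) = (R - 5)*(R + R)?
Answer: 9579025/1089 ≈ 8796.2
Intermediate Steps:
L = 389/33 (L = 389*(1/33) = 389/33 ≈ 11.788)
c(R) = 2*R*(-5 + R) (c(R) = (-5 + R)*(2*R) = 2*R*(-5 + R))
(L + (p(2) + c(4)*g))**2 = (389/33 + (2 + (2*4*(-5 + 4))*(-10)))**2 = (389/33 + (2 + (2*4*(-1))*(-10)))**2 = (389/33 + (2 - 8*(-10)))**2 = (389/33 + (2 + 80))**2 = (389/33 + 82)**2 = (3095/33)**2 = 9579025/1089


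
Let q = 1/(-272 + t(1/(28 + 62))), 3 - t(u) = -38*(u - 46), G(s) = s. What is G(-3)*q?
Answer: 135/90746 ≈ 0.0014877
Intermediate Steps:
t(u) = -1745 + 38*u (t(u) = 3 - (-38)*(u - 46) = 3 - (-38)*(-46 + u) = 3 - (1748 - 38*u) = 3 + (-1748 + 38*u) = -1745 + 38*u)
q = -45/90746 (q = 1/(-272 + (-1745 + 38/(28 + 62))) = 1/(-272 + (-1745 + 38/90)) = 1/(-272 + (-1745 + 38*(1/90))) = 1/(-272 + (-1745 + 19/45)) = 1/(-272 - 78506/45) = 1/(-90746/45) = -45/90746 ≈ -0.00049589)
G(-3)*q = -3*(-45/90746) = 135/90746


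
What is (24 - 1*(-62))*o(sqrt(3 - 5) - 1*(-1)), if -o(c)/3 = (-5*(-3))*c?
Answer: -3870 - 3870*I*sqrt(2) ≈ -3870.0 - 5473.0*I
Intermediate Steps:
o(c) = -45*c (o(c) = -3*(-5*(-3))*c = -45*c)
(24 - 1*(-62))*o(sqrt(3 - 5) - 1*(-1)) = (24 - 1*(-62))*(-45*(sqrt(3 - 5) - 1*(-1))) = (24 + 62)*(-45*(sqrt(-2) + 1)) = 86*(-45*(I*sqrt(2) + 1)) = 86*(-45*(1 + I*sqrt(2))) = 86*(-45 - 45*I*sqrt(2)) = -3870 - 3870*I*sqrt(2)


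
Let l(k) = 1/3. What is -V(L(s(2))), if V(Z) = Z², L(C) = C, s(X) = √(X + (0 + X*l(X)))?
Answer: -8/3 ≈ -2.6667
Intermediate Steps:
l(k) = ⅓
s(X) = 2*√3*√X/3 (s(X) = √(X + (0 + X*(⅓))) = √(X + (0 + X/3)) = √(X + X/3) = √(4*X/3) = 2*√3*√X/3)
-V(L(s(2))) = -(2*√3*√2/3)² = -(2*√6/3)² = -1*8/3 = -8/3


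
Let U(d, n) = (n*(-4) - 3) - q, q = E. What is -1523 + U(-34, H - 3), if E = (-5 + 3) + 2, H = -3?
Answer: -1502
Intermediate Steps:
E = 0 (E = -2 + 2 = 0)
q = 0
U(d, n) = -3 - 4*n (U(d, n) = (n*(-4) - 3) - 1*0 = (-4*n - 3) + 0 = (-3 - 4*n) + 0 = -3 - 4*n)
-1523 + U(-34, H - 3) = -1523 + (-3 - 4*(-3 - 3)) = -1523 + (-3 - 4*(-6)) = -1523 + (-3 + 24) = -1523 + 21 = -1502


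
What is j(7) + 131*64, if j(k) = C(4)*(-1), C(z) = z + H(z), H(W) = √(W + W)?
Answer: 8380 - 2*√2 ≈ 8377.2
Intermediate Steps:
H(W) = √2*√W (H(W) = √(2*W) = √2*√W)
C(z) = z + √2*√z
j(k) = -4 - 2*√2 (j(k) = (4 + √2*√4)*(-1) = (4 + √2*2)*(-1) = (4 + 2*√2)*(-1) = -4 - 2*√2)
j(7) + 131*64 = (-4 - 2*√2) + 131*64 = (-4 - 2*√2) + 8384 = 8380 - 2*√2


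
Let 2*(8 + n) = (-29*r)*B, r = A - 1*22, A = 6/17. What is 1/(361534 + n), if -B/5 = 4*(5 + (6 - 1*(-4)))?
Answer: 17/4545142 ≈ 3.7403e-6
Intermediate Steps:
A = 6/17 (A = 6*(1/17) = 6/17 ≈ 0.35294)
B = -300 (B = -20*(5 + (6 - 1*(-4))) = -20*(5 + (6 + 4)) = -20*(5 + 10) = -20*15 = -5*60 = -300)
r = -368/17 (r = 6/17 - 1*22 = 6/17 - 22 = -368/17 ≈ -21.647)
n = -1600936/17 (n = -8 + (-29*(-368/17)*(-300))/2 = -8 + ((10672/17)*(-300))/2 = -8 + (1/2)*(-3201600/17) = -8 - 1600800/17 = -1600936/17 ≈ -94173.)
1/(361534 + n) = 1/(361534 - 1600936/17) = 1/(4545142/17) = 17/4545142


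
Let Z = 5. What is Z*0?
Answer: 0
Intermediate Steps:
Z*0 = 5*0 = 0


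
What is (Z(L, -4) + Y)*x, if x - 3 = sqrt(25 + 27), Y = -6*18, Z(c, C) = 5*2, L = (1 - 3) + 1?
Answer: -294 - 196*sqrt(13) ≈ -1000.7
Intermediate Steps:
L = -1 (L = -2 + 1 = -1)
Z(c, C) = 10
Y = -108
x = 3 + 2*sqrt(13) (x = 3 + sqrt(25 + 27) = 3 + sqrt(52) = 3 + 2*sqrt(13) ≈ 10.211)
(Z(L, -4) + Y)*x = (10 - 108)*(3 + 2*sqrt(13)) = -98*(3 + 2*sqrt(13)) = -294 - 196*sqrt(13)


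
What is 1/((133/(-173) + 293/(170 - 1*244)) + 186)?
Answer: 12802/2320641 ≈ 0.0055166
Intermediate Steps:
1/((133/(-173) + 293/(170 - 1*244)) + 186) = 1/((133*(-1/173) + 293/(170 - 244)) + 186) = 1/((-133/173 + 293/(-74)) + 186) = 1/((-133/173 + 293*(-1/74)) + 186) = 1/((-133/173 - 293/74) + 186) = 1/(-60531/12802 + 186) = 1/(2320641/12802) = 12802/2320641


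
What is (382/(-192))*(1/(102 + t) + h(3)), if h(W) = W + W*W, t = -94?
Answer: -18527/768 ≈ -24.124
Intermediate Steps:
h(W) = W + W²
(382/(-192))*(1/(102 + t) + h(3)) = (382/(-192))*(1/(102 - 94) + 3*(1 + 3)) = (382*(-1/192))*(1/8 + 3*4) = -191*(⅛ + 12)/96 = -191/96*97/8 = -18527/768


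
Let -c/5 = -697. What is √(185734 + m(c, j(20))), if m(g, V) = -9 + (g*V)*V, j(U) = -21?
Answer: √1722610 ≈ 1312.5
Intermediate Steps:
c = 3485 (c = -5*(-697) = 3485)
m(g, V) = -9 + g*V² (m(g, V) = -9 + (V*g)*V = -9 + g*V²)
√(185734 + m(c, j(20))) = √(185734 + (-9 + 3485*(-21)²)) = √(185734 + (-9 + 3485*441)) = √(185734 + (-9 + 1536885)) = √(185734 + 1536876) = √1722610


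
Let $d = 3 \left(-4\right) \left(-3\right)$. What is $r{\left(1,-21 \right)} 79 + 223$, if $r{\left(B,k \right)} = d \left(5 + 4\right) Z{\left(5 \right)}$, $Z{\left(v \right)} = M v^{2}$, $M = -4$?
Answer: $-2559377$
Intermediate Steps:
$Z{\left(v \right)} = - 4 v^{2}$
$d = 36$ ($d = \left(-12\right) \left(-3\right) = 36$)
$r{\left(B,k \right)} = -32400$ ($r{\left(B,k \right)} = 36 \left(5 + 4\right) \left(- 4 \cdot 5^{2}\right) = 36 \cdot 9 \left(\left(-4\right) 25\right) = 36 \cdot 9 \left(-100\right) = 36 \left(-900\right) = -32400$)
$r{\left(1,-21 \right)} 79 + 223 = \left(-32400\right) 79 + 223 = -2559600 + 223 = -2559377$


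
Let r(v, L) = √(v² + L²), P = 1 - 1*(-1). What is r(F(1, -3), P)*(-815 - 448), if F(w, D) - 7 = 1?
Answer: -2526*√17 ≈ -10415.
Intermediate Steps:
F(w, D) = 8 (F(w, D) = 7 + 1 = 8)
P = 2 (P = 1 + 1 = 2)
r(v, L) = √(L² + v²)
r(F(1, -3), P)*(-815 - 448) = √(2² + 8²)*(-815 - 448) = √(4 + 64)*(-1263) = √68*(-1263) = (2*√17)*(-1263) = -2526*√17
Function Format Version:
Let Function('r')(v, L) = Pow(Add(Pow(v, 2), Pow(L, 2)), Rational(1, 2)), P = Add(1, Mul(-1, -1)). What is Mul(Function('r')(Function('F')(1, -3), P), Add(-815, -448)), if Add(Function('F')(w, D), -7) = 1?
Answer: Mul(-2526, Pow(17, Rational(1, 2))) ≈ -10415.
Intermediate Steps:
Function('F')(w, D) = 8 (Function('F')(w, D) = Add(7, 1) = 8)
P = 2 (P = Add(1, 1) = 2)
Function('r')(v, L) = Pow(Add(Pow(L, 2), Pow(v, 2)), Rational(1, 2))
Mul(Function('r')(Function('F')(1, -3), P), Add(-815, -448)) = Mul(Pow(Add(Pow(2, 2), Pow(8, 2)), Rational(1, 2)), Add(-815, -448)) = Mul(Pow(Add(4, 64), Rational(1, 2)), -1263) = Mul(Pow(68, Rational(1, 2)), -1263) = Mul(Mul(2, Pow(17, Rational(1, 2))), -1263) = Mul(-2526, Pow(17, Rational(1, 2)))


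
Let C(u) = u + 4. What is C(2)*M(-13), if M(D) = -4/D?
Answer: 24/13 ≈ 1.8462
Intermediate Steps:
C(u) = 4 + u
C(2)*M(-13) = (4 + 2)*(-4/(-13)) = 6*(-4*(-1/13)) = 6*(4/13) = 24/13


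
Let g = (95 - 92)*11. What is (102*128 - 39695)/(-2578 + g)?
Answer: 26639/2545 ≈ 10.467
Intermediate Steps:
g = 33 (g = 3*11 = 33)
(102*128 - 39695)/(-2578 + g) = (102*128 - 39695)/(-2578 + 33) = (13056 - 39695)/(-2545) = -26639*(-1/2545) = 26639/2545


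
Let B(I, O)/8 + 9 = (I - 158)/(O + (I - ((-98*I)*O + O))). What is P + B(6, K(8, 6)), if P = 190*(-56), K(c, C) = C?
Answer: -996248/93 ≈ -10712.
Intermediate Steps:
P = -10640
B(I, O) = -72 + 8*(-158 + I)/(I + 98*I*O) (B(I, O) = -72 + 8*((I - 158)/(O + (I - ((-98*I)*O + O)))) = -72 + 8*((-158 + I)/(O + (I - (-98*I*O + O)))) = -72 + 8*((-158 + I)/(O + (I - (O - 98*I*O)))) = -72 + 8*((-158 + I)/(O + (I + (-O + 98*I*O)))) = -72 + 8*((-158 + I)/(O + (I - O + 98*I*O))) = -72 + 8*((-158 + I)/(I + 98*I*O)) = -72 + 8*(-158 + I)/(I + 98*I*O))
P + B(6, K(8, 6)) = -10640 + 16*(-79 - 4*6 - 441*6*6)/(6*(1 + 98*6)) = -10640 + 16*(⅙)*(-79 - 24 - 15876)/(1 + 588) = -10640 + 16*(⅙)*(-15979)/589 = -10640 + 16*(⅙)*(1/589)*(-15979) = -10640 - 6728/93 = -996248/93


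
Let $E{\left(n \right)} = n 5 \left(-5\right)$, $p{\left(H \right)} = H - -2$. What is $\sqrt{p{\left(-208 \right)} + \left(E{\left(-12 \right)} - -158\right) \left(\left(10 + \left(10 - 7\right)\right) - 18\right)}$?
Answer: $8 i \sqrt{39} \approx 49.96 i$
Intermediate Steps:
$p{\left(H \right)} = 2 + H$ ($p{\left(H \right)} = H + 2 = 2 + H$)
$E{\left(n \right)} = - 25 n$ ($E{\left(n \right)} = 5 n \left(-5\right) = - 25 n$)
$\sqrt{p{\left(-208 \right)} + \left(E{\left(-12 \right)} - -158\right) \left(\left(10 + \left(10 - 7\right)\right) - 18\right)} = \sqrt{\left(2 - 208\right) + \left(\left(-25\right) \left(-12\right) - -158\right) \left(\left(10 + \left(10 - 7\right)\right) - 18\right)} = \sqrt{-206 + \left(300 + 158\right) \left(\left(10 + \left(10 - 7\right)\right) - 18\right)} = \sqrt{-206 + 458 \left(\left(10 + 3\right) - 18\right)} = \sqrt{-206 + 458 \left(13 - 18\right)} = \sqrt{-206 + 458 \left(-5\right)} = \sqrt{-206 - 2290} = \sqrt{-2496} = 8 i \sqrt{39}$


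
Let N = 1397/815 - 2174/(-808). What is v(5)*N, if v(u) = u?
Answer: 1450293/65852 ≈ 22.024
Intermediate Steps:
N = 1450293/329260 (N = 1397*(1/815) - 2174*(-1/808) = 1397/815 + 1087/404 = 1450293/329260 ≈ 4.4047)
v(5)*N = 5*(1450293/329260) = 1450293/65852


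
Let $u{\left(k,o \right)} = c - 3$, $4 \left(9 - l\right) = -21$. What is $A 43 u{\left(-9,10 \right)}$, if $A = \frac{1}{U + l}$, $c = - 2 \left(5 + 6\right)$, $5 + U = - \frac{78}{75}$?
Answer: $- \frac{107500}{821} \approx -130.94$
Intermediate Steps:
$U = - \frac{151}{25}$ ($U = -5 - \frac{78}{75} = -5 - \frac{26}{25} = - \frac{151}{25} \approx -6.04$)
$l = \frac{57}{4}$ ($l = 9 - - \frac{21}{4} = 9 + \frac{21}{4} = \frac{57}{4} \approx 14.25$)
$c = -22$ ($c = \left(-2\right) 11 = -22$)
$A = \frac{100}{821}$ ($A = \frac{1}{- \frac{151}{25} + \frac{57}{4}} = \frac{1}{\frac{821}{100}} = \frac{100}{821} \approx 0.1218$)
$u{\left(k,o \right)} = -25$ ($u{\left(k,o \right)} = -22 - 3 = -25$)
$A 43 u{\left(-9,10 \right)} = \frac{100}{821} \cdot 43 \left(-25\right) = \frac{4300}{821} \left(-25\right) = - \frac{107500}{821}$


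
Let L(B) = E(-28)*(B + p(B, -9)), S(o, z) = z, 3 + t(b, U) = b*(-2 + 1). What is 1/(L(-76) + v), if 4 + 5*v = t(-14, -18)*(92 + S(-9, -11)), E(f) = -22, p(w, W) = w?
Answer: 5/17607 ≈ 0.00028398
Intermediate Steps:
t(b, U) = -3 - b (t(b, U) = -3 + b*(-2 + 1) = -3 + b*(-1) = -3 - b)
L(B) = -44*B (L(B) = -22*(B + B) = -44*B)
v = 887/5 (v = -⅘ + ((-3 - 1*(-14))*(92 - 11))/5 = -⅘ + ((-3 + 14)*81)/5 = -⅘ + (11*81)/5 = -⅘ + (⅕)*891 = -⅘ + 891/5 = 887/5 ≈ 177.40)
1/(L(-76) + v) = 1/(-44*(-76) + 887/5) = 1/(3344 + 887/5) = 1/(17607/5) = 5/17607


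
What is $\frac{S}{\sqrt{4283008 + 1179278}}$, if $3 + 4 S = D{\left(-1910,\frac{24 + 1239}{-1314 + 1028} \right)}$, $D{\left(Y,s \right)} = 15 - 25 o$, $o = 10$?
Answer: $- \frac{119 \sqrt{5462286}}{10924572} \approx -0.025458$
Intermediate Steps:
$D{\left(Y,s \right)} = -235$ ($D{\left(Y,s \right)} = 15 - 250 = -235$)
$S = - \frac{119}{2}$ ($S = - \frac{3}{4} + \frac{1}{4} \left(-235\right) = - \frac{3}{4} - \frac{235}{4} = - \frac{119}{2} \approx -59.5$)
$\frac{S}{\sqrt{4283008 + 1179278}} = - \frac{119}{2 \sqrt{4283008 + 1179278}} = - \frac{119}{2 \sqrt{5462286}} = - \frac{119 \frac{\sqrt{5462286}}{5462286}}{2} = - \frac{119 \sqrt{5462286}}{10924572}$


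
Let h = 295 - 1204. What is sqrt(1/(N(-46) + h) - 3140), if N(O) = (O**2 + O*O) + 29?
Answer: I*sqrt(8820183802)/1676 ≈ 56.036*I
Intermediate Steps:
h = -909
N(O) = 29 + 2*O**2 (N(O) = (O**2 + O**2) + 29 = 2*O**2 + 29 = 29 + 2*O**2)
sqrt(1/(N(-46) + h) - 3140) = sqrt(1/((29 + 2*(-46)**2) - 909) - 3140) = sqrt(1/((29 + 2*2116) - 909) - 3140) = sqrt(1/((29 + 4232) - 909) - 3140) = sqrt(1/(4261 - 909) - 3140) = sqrt(1/3352 - 3140) = sqrt(-10525279/3352) = I*sqrt(8820183802)/1676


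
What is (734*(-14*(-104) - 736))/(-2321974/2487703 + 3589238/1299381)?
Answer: 85414893288939432/295591462111 ≈ 2.8896e+5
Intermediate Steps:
(734*(-14*(-104) - 736))/(-2321974/2487703 + 3589238/1299381) = (734*(1456 - 736))/(-2321974*1/2487703 + 3589238*(1/1299381)) = (734*720)/(-2321974/2487703 + 3589238/1299381) = 528480/(5911829242220/3232474011843) = 528480*(3232474011843/5911829242220) = 85414893288939432/295591462111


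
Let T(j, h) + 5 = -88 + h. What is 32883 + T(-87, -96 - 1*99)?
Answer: 32595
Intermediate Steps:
T(j, h) = -93 + h (T(j, h) = -5 + (-88 + h) = -93 + h)
32883 + T(-87, -96 - 1*99) = 32883 + (-93 + (-96 - 1*99)) = 32883 + (-93 + (-96 - 99)) = 32883 + (-93 - 195) = 32883 - 288 = 32595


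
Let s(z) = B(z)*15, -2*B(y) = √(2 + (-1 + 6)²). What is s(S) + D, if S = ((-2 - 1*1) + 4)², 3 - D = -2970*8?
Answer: 23763 - 45*√3/2 ≈ 23724.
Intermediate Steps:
D = 23763 (D = 3 - (-2970)*8 = 3 - 1*(-23760) = 3 + 23760 = 23763)
S = 1 (S = ((-2 - 1) + 4)² = (-3 + 4)² = 1² = 1)
B(y) = -3*√3/2 (B(y) = -√(2 + (-1 + 6)²)/2 = -√(2 + 5²)/2 = -√(2 + 25)/2 = -3*√3/2)
s(z) = -45*√3/2 (s(z) = -3*√3/2*15 = -45*√3/2)
s(S) + D = -45*√3/2 + 23763 = 23763 - 45*√3/2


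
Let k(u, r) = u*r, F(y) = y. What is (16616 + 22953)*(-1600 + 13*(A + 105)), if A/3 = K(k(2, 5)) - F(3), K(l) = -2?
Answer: -17014670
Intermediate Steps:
k(u, r) = r*u
A = -15 (A = 3*(-2 - 1*3) = 3*(-2 - 3) = 3*(-5) = -15)
(16616 + 22953)*(-1600 + 13*(A + 105)) = (16616 + 22953)*(-1600 + 13*(-15 + 105)) = 39569*(-1600 + 13*90) = 39569*(-1600 + 1170) = 39569*(-430) = -17014670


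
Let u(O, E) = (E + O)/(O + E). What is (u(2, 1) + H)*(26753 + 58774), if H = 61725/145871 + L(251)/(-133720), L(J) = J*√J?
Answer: 17755063092/145871 - 21467277*√251/133720 ≈ 1.1917e+5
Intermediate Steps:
L(J) = J^(3/2)
u(O, E) = 1 (u(O, E) = (E + O)/(E + O) = 1)
H = 61725/145871 - 251*√251/133720 (H = 61725/145871 + 251^(3/2)/(-133720) = 61725*(1/145871) + (251*√251)*(-1/133720) = 61725/145871 - 251*√251/133720 ≈ 0.39341)
(u(2, 1) + H)*(26753 + 58774) = (1 + (61725/145871 - 251*√251/133720))*(26753 + 58774) = (207596/145871 - 251*√251/133720)*85527 = 17755063092/145871 - 21467277*√251/133720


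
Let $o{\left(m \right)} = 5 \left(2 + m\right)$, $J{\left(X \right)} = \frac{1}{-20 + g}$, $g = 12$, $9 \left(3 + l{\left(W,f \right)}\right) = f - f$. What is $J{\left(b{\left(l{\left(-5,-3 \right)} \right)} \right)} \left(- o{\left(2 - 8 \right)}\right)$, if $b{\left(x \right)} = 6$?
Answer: $- \frac{5}{2} \approx -2.5$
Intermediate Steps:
$l{\left(W,f \right)} = -3$ ($l{\left(W,f \right)} = -3 + \frac{f - f}{9} = -3 + \frac{1}{9} \cdot 0 = -3 + 0 = -3$)
$J{\left(X \right)} = - \frac{1}{8}$ ($J{\left(X \right)} = \frac{1}{-20 + 12} = \frac{1}{-8} = - \frac{1}{8}$)
$o{\left(m \right)} = 10 + 5 m$
$J{\left(b{\left(l{\left(-5,-3 \right)} \right)} \right)} \left(- o{\left(2 - 8 \right)}\right) = - \frac{\left(-1\right) \left(10 + 5 \left(2 - 8\right)\right)}{8} = - \frac{\left(-1\right) \left(10 + 5 \left(-6\right)\right)}{8} = - \frac{\left(-1\right) \left(10 - 30\right)}{8} = - \frac{\left(-1\right) \left(-20\right)}{8} = \left(- \frac{1}{8}\right) 20 = - \frac{5}{2}$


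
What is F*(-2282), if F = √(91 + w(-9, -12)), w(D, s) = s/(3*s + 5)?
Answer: -2282*√87823/31 ≈ -21815.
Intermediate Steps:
w(D, s) = s/(5 + 3*s)
F = √87823/31 (F = √(91 - 12/(5 + 3*(-12))) = √(91 - 12/(5 - 36)) = √(91 - 12/(-31)) = √(91 - 12*(-1/31)) = √(91 + 12/31) = √(2833/31) = √87823/31 ≈ 9.5597)
F*(-2282) = (√87823/31)*(-2282) = -2282*√87823/31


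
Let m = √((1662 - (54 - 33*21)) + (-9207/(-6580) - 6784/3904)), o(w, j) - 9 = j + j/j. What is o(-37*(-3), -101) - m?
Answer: -91 - √92662539336815/200690 ≈ -138.97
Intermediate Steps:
o(w, j) = 10 + j (o(w, j) = 9 + (j + j/j) = 9 + (j + 1) = 9 + (1 + j) = 10 + j)
m = √92662539336815/200690 (m = √((1662 - (54 - 693)) + (-9207*(-1/6580) - 6784*1/3904)) = √((1662 - 1*(-639)) + (9207/6580 - 106/61)) = √((1662 + 639) - 135853/401380) = √(2301 - 135853/401380) = √(923439527/401380) = √92662539336815/200690 ≈ 47.965)
o(-37*(-3), -101) - m = (10 - 101) - √92662539336815/200690 = -91 - √92662539336815/200690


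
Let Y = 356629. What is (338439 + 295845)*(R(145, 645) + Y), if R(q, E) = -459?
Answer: 225912932280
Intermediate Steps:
(338439 + 295845)*(R(145, 645) + Y) = (338439 + 295845)*(-459 + 356629) = 634284*356170 = 225912932280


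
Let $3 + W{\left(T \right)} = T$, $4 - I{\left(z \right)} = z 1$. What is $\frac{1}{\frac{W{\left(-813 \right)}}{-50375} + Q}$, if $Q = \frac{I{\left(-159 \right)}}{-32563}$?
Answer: $\frac{1640361125}{18360283} \approx 89.343$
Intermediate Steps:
$I{\left(z \right)} = 4 - z$ ($I{\left(z \right)} = 4 - z 1 = 4 - z$)
$W{\left(T \right)} = -3 + T$
$Q = - \frac{163}{32563}$ ($Q = \frac{4 - -159}{-32563} = \left(4 + 159\right) \left(- \frac{1}{32563}\right) = 163 \left(- \frac{1}{32563}\right) = - \frac{163}{32563} \approx -0.0050057$)
$\frac{1}{\frac{W{\left(-813 \right)}}{-50375} + Q} = \frac{1}{\frac{-3 - 813}{-50375} - \frac{163}{32563}} = \frac{1}{\left(-816\right) \left(- \frac{1}{50375}\right) - \frac{163}{32563}} = \frac{1}{\frac{816}{50375} - \frac{163}{32563}} = \frac{1}{\frac{18360283}{1640361125}} = \frac{1640361125}{18360283}$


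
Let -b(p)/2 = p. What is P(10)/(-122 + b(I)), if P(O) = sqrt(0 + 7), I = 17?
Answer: -sqrt(7)/156 ≈ -0.016960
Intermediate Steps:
b(p) = -2*p
P(O) = sqrt(7)
P(10)/(-122 + b(I)) = sqrt(7)/(-122 - 2*17) = sqrt(7)/(-122 - 34) = sqrt(7)/(-156) = -sqrt(7)/156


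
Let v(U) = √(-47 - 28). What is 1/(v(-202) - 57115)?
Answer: -11423/652424660 - I*√3/652424660 ≈ -1.7509e-5 - 2.6548e-9*I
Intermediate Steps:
v(U) = 5*I*√3 (v(U) = √(-75) = 5*I*√3)
1/(v(-202) - 57115) = 1/(5*I*√3 - 57115) = 1/(-57115 + 5*I*√3)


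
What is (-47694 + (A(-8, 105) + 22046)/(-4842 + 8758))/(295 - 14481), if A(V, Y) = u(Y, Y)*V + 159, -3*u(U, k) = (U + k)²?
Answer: 186629899/55552376 ≈ 3.3595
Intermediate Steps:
u(U, k) = -(U + k)²/3
A(V, Y) = 159 - 4*V*Y²/3 (A(V, Y) = (-(Y + Y)²/3)*V + 159 = (-4*Y²/3)*V + 159 = -4*V*Y²/3 + 159 = 159 - 4*V*Y²/3)
(-47694 + (A(-8, 105) + 22046)/(-4842 + 8758))/(295 - 14481) = (-47694 + ((159 - 4/3*(-8)*105²) + 22046)/(-4842 + 8758))/(295 - 14481) = (-47694 + ((159 - 4/3*(-8)*11025) + 22046)/3916)/(-14186) = (-47694 + ((159 + 117600) + 22046)*(1/3916))*(-1/14186) = (-47694 + (117759 + 22046)*(1/3916))*(-1/14186) = (-47694 + 139805*(1/3916))*(-1/14186) = (-47694 + 139805/3916)*(-1/14186) = -186629899/3916*(-1/14186) = 186629899/55552376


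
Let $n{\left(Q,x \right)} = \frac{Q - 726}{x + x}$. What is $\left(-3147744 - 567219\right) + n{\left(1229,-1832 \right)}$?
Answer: $- \frac{13611624935}{3664} \approx -3.715 \cdot 10^{6}$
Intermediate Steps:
$n{\left(Q,x \right)} = \frac{-726 + Q}{2 x}$
$\left(-3147744 - 567219\right) + n{\left(1229,-1832 \right)} = \left(-3147744 - 567219\right) + \frac{-726 + 1229}{2 \left(-1832\right)} = -3714963 + \frac{1}{2} \left(- \frac{1}{1832}\right) 503 = -3714963 - \frac{503}{3664} = - \frac{13611624935}{3664}$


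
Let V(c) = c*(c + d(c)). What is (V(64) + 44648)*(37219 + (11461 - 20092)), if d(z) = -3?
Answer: 1388004576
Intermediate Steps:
V(c) = c*(-3 + c) (V(c) = c*(c - 3) = c*(-3 + c))
(V(64) + 44648)*(37219 + (11461 - 20092)) = (64*(-3 + 64) + 44648)*(37219 + (11461 - 20092)) = (64*61 + 44648)*(37219 - 8631) = (3904 + 44648)*28588 = 48552*28588 = 1388004576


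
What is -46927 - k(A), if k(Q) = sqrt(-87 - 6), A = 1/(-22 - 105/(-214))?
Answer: -46927 - I*sqrt(93) ≈ -46927.0 - 9.6436*I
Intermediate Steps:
A = -214/4603 (A = 1/(-22 - 105*(-1/214)) = 1/(-22 + 105/214) = 1/(-4603/214) = -214/4603 ≈ -0.046491)
k(Q) = I*sqrt(93) (k(Q) = sqrt(-93) = I*sqrt(93))
-46927 - k(A) = -46927 - I*sqrt(93)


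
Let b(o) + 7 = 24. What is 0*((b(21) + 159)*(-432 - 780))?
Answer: 0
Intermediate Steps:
b(o) = 17 (b(o) = -7 + 24 = 17)
0*((b(21) + 159)*(-432 - 780)) = 0*((17 + 159)*(-432 - 780)) = 0*(176*(-1212)) = 0*(-213312) = 0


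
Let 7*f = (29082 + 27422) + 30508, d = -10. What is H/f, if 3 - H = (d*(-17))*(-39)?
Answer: 5159/9668 ≈ 0.53362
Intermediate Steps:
H = 6633 (H = 3 - (-10*(-17))*(-39) = 3 - 170*(-39) = 3 - 1*(-6630) = 3 + 6630 = 6633)
f = 87012/7 (f = ((29082 + 27422) + 30508)/7 = (56504 + 30508)/7 = (1/7)*87012 = 87012/7 ≈ 12430.)
H/f = 6633/(87012/7) = 6633*(7/87012) = 5159/9668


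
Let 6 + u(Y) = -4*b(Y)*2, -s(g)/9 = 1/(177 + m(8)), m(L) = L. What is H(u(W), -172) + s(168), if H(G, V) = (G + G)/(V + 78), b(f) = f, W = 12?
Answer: 18447/8695 ≈ 2.1216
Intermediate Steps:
s(g) = -9/185 (s(g) = -9/(177 + 8) = -9/185)
u(Y) = -6 - 8*Y (u(Y) = -6 - 4*Y*2 = -6 - 8*Y)
H(G, V) = 2*G/(78 + V) (H(G, V) = (2*G)/(78 + V) = 2*G/(78 + V))
H(u(W), -172) + s(168) = 2*(-6 - 8*12)/(78 - 172) - 9/185 = 2*(-6 - 96)/(-94) - 9/185 = 2*(-102)*(-1/94) - 9/185 = 102/47 - 9/185 = 18447/8695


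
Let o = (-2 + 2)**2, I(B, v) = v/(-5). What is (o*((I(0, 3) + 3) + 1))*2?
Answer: 0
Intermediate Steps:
I(B, v) = -v/5 (I(B, v) = v*(-1/5) = -v/5)
o = 0 (o = 0**2 = 0)
(o*((I(0, 3) + 3) + 1))*2 = (0*((-1/5*3 + 3) + 1))*2 = (0*((-3/5 + 3) + 1))*2 = (0*(12/5 + 1))*2 = (0*(17/5))*2 = 0*2 = 0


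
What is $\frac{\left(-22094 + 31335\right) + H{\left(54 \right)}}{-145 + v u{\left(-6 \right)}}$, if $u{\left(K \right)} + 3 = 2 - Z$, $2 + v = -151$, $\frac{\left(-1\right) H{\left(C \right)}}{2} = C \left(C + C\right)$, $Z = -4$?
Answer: $\frac{2423}{604} \approx 4.0116$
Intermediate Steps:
$H{\left(C \right)} = - 4 C^{2}$ ($H{\left(C \right)} = - 2 C \left(C + C\right) = - 2 C 2 C = - 2 \cdot 2 C^{2} = - 4 C^{2}$)
$v = -153$ ($v = -2 - 151 = -153$)
$u{\left(K \right)} = 3$ ($u{\left(K \right)} = -3 + \left(2 - -4\right) = -3 + \left(2 + 4\right) = -3 + 6 = 3$)
$\frac{\left(-22094 + 31335\right) + H{\left(54 \right)}}{-145 + v u{\left(-6 \right)}} = \frac{\left(-22094 + 31335\right) - 4 \cdot 54^{2}}{-145 - 459} = \frac{9241 - 11664}{-145 - 459} = \frac{9241 - 11664}{-604} = \left(-2423\right) \left(- \frac{1}{604}\right) = \frac{2423}{604}$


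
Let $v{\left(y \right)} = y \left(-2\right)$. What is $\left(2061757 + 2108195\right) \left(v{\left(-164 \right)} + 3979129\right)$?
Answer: $16594144676064$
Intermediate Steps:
$v{\left(y \right)} = - 2 y$
$\left(2061757 + 2108195\right) \left(v{\left(-164 \right)} + 3979129\right) = \left(2061757 + 2108195\right) \left(\left(-2\right) \left(-164\right) + 3979129\right) = 4169952 \left(328 + 3979129\right) = 4169952 \cdot 3979457 = 16594144676064$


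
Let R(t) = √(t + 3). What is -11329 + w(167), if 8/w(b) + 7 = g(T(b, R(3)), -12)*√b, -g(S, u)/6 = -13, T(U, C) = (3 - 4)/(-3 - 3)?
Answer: -11510026035/1015979 + 624*√167/1015979 ≈ -11329.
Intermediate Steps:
R(t) = √(3 + t)
T(U, C) = ⅙ (T(U, C) = -1/(-6) = -1*(-⅙) = ⅙)
g(S, u) = 78 (g(S, u) = -6*(-13) = 78)
w(b) = 8/(-7 + 78*√b)
-11329 + w(167) = -11329 + 8/(-7 + 78*√167)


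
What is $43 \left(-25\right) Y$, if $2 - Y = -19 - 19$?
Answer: $-43000$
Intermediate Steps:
$Y = 40$ ($Y = 2 - \left(-19 - 19\right) = 2 - -38 = 2 + 38 = 40$)
$43 \left(-25\right) Y = 43 \left(-25\right) 40 = \left(-1075\right) 40 = -43000$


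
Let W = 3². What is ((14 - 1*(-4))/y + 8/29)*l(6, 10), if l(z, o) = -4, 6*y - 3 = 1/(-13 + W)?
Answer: -50464/319 ≈ -158.19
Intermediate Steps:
W = 9
y = 11/24 (y = ½ + 1/(6*(-13 + 9)) = ½ + (⅙)/(-4) = ½ + (⅙)*(-¼) = ½ - 1/24 = 11/24 ≈ 0.45833)
((14 - 1*(-4))/y + 8/29)*l(6, 10) = ((14 - 1*(-4))/(11/24) + 8/29)*(-4) = ((14 + 4)*(24/11) + 8*(1/29))*(-4) = (18*(24/11) + 8/29)*(-4) = (432/11 + 8/29)*(-4) = (12616/319)*(-4) = -50464/319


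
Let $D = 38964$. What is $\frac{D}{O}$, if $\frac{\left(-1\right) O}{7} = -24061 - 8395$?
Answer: $\frac{9741}{56798} \approx 0.1715$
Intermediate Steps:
$O = 227192$ ($O = - 7 \left(-24061 - 8395\right) = \left(-7\right) \left(-32456\right) = 227192$)
$\frac{D}{O} = \frac{38964}{227192} = 38964 \cdot \frac{1}{227192} = \frac{9741}{56798}$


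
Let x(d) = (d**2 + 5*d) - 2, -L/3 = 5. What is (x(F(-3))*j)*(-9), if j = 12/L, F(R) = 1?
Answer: 144/5 ≈ 28.800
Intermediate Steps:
L = -15 (L = -3*5 = -15)
x(d) = -2 + d**2 + 5*d
j = -4/5 (j = 12/(-15) = 12*(-1/15) = -4/5 ≈ -0.80000)
(x(F(-3))*j)*(-9) = ((-2 + 1**2 + 5*1)*(-4/5))*(-9) = ((-2 + 1 + 5)*(-4/5))*(-9) = (4*(-4/5))*(-9) = -16/5*(-9) = 144/5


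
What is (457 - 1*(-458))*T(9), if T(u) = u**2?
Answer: 74115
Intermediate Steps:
(457 - 1*(-458))*T(9) = (457 - 1*(-458))*9**2 = (457 + 458)*81 = 915*81 = 74115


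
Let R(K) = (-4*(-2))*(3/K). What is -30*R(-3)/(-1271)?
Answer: -240/1271 ≈ -0.18883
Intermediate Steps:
R(K) = 24/K (R(K) = 8*(3/K) = 24/K)
-30*R(-3)/(-1271) = -30*24/(-3)/(-1271) = -30*24*(-⅓)*(-1)/1271 = -(-240)*(-1)/1271 = -30*8/1271 = -240/1271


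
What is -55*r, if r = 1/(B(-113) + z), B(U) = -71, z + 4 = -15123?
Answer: 55/15198 ≈ 0.0036189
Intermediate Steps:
z = -15127 (z = -4 - 15123 = -15127)
r = -1/15198 (r = 1/(-71 - 15127) = 1/(-15198) = -1/15198 ≈ -6.5798e-5)
-55*r = -55*(-1/15198) = 55/15198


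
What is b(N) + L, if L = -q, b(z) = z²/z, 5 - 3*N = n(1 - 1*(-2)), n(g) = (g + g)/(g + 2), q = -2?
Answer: 49/15 ≈ 3.2667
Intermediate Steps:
n(g) = 2*g/(2 + g) (n(g) = (2*g)/(2 + g) = 2*g/(2 + g))
N = 19/15 (N = 5/3 - 2*(1 - 1*(-2))/(3*(2 + (1 - 1*(-2)))) = 5/3 - 2*(1 + 2)/(3*(2 + (1 + 2))) = 5/3 - 2*3/(3*(2 + 3)) = 5/3 - 2*3/(3*5) = 5/3 - ⅓*6/5 = 5/3 - ⅖ = 19/15 ≈ 1.2667)
b(z) = z
L = 2 (L = -1*(-2) = 2)
b(N) + L = 19/15 + 2 = 49/15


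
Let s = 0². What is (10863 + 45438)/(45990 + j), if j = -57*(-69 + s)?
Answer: 18767/16641 ≈ 1.1278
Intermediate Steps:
s = 0
j = 3933 (j = -57*(-69 + 0) = -57*(-69) = 3933)
(10863 + 45438)/(45990 + j) = (10863 + 45438)/(45990 + 3933) = 56301/49923 = 56301*(1/49923) = 18767/16641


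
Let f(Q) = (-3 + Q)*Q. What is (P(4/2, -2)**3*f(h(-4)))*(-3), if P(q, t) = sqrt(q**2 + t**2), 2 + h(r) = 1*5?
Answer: 0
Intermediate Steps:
h(r) = 3 (h(r) = -2 + 1*5 = -2 + 5 = 3)
f(Q) = Q*(-3 + Q)
(P(4/2, -2)**3*f(h(-4)))*(-3) = ((sqrt((4/2)**2 + (-2)**2))**3*(3*(-3 + 3)))*(-3) = ((sqrt((4*(1/2))**2 + 4))**3*(3*0))*(-3) = ((sqrt(2**2 + 4))**3*0)*(-3) = ((sqrt(4 + 4))**3*0)*(-3) = ((sqrt(8))**3*0)*(-3) = ((2*sqrt(2))**3*0)*(-3) = ((16*sqrt(2))*0)*(-3) = 0*(-3) = 0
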